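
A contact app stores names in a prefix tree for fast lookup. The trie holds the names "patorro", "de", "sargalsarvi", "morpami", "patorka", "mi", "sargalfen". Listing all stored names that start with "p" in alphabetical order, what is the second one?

Filter for "p…" and sort: "patorka", "patorro"
Position 2: patorro

patorro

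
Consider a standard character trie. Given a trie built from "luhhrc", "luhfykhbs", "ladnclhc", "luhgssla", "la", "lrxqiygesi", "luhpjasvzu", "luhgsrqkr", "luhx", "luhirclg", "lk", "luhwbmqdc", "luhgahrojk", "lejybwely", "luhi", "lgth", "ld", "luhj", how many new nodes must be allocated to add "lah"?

1

The longest prefix of "lah" already in the trie is "la" (length 2).
Each of the 1 remaining characters creates one node.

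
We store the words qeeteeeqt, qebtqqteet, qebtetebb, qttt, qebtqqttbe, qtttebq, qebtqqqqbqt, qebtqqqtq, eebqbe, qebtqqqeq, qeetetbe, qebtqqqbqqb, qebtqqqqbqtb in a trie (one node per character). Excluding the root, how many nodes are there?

54

Insert word by word; a character creates a node only if that edge doesn't already exist:
  "qeeteeeqt" → 9 new (q, e, e, t, e, e, e, q, t)
  "qebtqqteet" → prefix "qe" already present; 8 new (b, t, q, q, t, e, e, t)
  "qebtetebb" → prefix "qebt" already present; 5 new (e, t, e, b, b)
  "qttt" → prefix "q" already present; 3 new (t, t, t)
  "qebtqqttbe" → prefix "qebtqqt" already present; 3 new (t, b, e)
  "qtttebq" → prefix "qttt" already present; 3 new (e, b, q)
  "qebtqqqqbqt" → prefix "qebtqq" already present; 5 new (q, q, b, q, t)
  "qebtqqqtq" → prefix "qebtqqq" already present; 2 new (t, q)
  "eebqbe" → 6 new (e, e, b, q, b, e)
  "qebtqqqeq" → prefix "qebtqqq" already present; 2 new (e, q)
  "qeetetbe" → prefix "qeete" already present; 3 new (t, b, e)
  "qebtqqqbqqb" → prefix "qebtqqq" already present; 4 new (b, q, q, b)
  "qebtqqqqbqtb" → prefix "qebtqqqqbqt" already present; 1 new (b)
Total nodes = 9 + 8 + 5 + 3 + 3 + 3 + 5 + 2 + 6 + 2 + 3 + 4 + 1 = 54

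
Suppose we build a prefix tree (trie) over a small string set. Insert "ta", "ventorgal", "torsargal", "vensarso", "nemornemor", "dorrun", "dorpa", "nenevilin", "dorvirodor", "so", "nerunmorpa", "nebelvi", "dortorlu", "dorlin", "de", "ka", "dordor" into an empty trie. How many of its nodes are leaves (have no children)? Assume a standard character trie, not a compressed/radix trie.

A leaf is a node with no children — equivalently, the end of a word that is not a proper prefix of any other stored word.
Those words: "de", "dordor", "dorlin", "dorpa", "dorrun", "dortorlu", "dorvirodor", "ka", "nebelvi", "nemornemor", "nenevilin", "nerunmorpa", "so", "ta", "torsargal", "vensarso", "ventorgal"
Leaf count: 17

17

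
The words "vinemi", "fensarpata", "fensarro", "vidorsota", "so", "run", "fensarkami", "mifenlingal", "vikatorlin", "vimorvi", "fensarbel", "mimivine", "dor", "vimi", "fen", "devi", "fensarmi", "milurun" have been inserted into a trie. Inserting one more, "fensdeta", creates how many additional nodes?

The longest prefix of "fensdeta" already in the trie is "fens" (length 4).
New nodes needed: |"fensdeta"| − 4 = 8 − 4 = 4.

4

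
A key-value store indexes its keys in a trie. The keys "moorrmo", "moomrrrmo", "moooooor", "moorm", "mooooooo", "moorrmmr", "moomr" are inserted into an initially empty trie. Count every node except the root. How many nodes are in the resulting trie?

Trie structure (* marks end of a word):
(root)
└─ m
   └─ o
      └─ o
         ├─ m
         │  └─ r *
         │     └─ r
         │        └─ r
         │           └─ m
         │              └─ o *
         ├─ o
         │  └─ o
         │     └─ o
         │        └─ o
         │           ├─ o *
         │           └─ r *
         └─ r
            ├─ m *
            └─ r
               └─ m
                  ├─ m
                  │  └─ r *
                  └─ o *
Counting every labelled node above: 22.

22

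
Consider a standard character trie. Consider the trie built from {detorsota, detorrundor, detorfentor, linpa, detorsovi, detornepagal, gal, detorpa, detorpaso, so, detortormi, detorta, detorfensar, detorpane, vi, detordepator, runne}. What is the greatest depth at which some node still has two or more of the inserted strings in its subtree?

Look for the deepest trie node that still has at least two words in its subtree.
e.g. "detorfensar" and "detorfentor" share the prefix "detorfen" of length 8; no pair shares a longer one.
Longest shared-prefix length: 8

8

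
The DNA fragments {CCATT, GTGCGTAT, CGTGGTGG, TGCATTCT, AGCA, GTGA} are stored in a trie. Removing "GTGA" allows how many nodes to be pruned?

A node on "GTGA"'s path can go only if nothing else ends at it or branches off below it.
The suffix "A" (1 node) is used only by "GTGA"; the node for "GTG" still has the child "C", so pruning stops there.
Nodes removed: 1

1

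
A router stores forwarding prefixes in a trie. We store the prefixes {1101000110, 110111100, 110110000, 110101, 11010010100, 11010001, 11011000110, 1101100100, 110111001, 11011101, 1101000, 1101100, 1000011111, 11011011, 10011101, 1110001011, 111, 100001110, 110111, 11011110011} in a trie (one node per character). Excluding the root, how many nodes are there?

62

For each word, the new-node count is its length minus the longest prefix already in the trie:
  "1101000110" → 10 new (1, 1, 0, 1, 0, 0, 0, 1, 1, 0)
  "110111100" → prefix "1101" already present; 5 new (1, 1, 1, 0, 0)
  "110110000" → prefix "11011" already present; 4 new (0, 0, 0, 0)
  "110101" → prefix "11010" already present; 1 new (1)
  "11010010100" → prefix "110100" already present; 5 new (1, 0, 1, 0, 0)
  "11010001" → prefix "11010001" already present; 0 new (none)
  "11011000110" → prefix "11011000" already present; 3 new (1, 1, 0)
  "1101100100" → prefix "1101100" already present; 3 new (1, 0, 0)
  "110111001" → prefix "110111" already present; 3 new (0, 0, 1)
  "11011101" → prefix "1101110" already present; 1 new (1)
  "1101000" → prefix "1101000" already present; 0 new (none)
  "1101100" → prefix "1101100" already present; 0 new (none)
  "1000011111" → prefix "1" already present; 9 new (0, 0, 0, 0, 1, 1, 1, 1, 1)
  "11011011" → prefix "110110" already present; 2 new (1, 1)
  "10011101" → prefix "100" already present; 5 new (1, 1, 1, 0, 1)
  "1110001011" → prefix "11" already present; 8 new (1, 0, 0, 0, 1, 0, 1, 1)
  "111" → prefix "111" already present; 0 new (none)
  "100001110" → prefix "10000111" already present; 1 new (0)
  "110111" → prefix "110111" already present; 0 new (none)
  "11011110011" → prefix "110111100" already present; 2 new (1, 1)
Total nodes = 10 + 5 + 4 + 1 + 5 + 0 + 3 + 3 + 3 + 1 + 0 + 0 + 9 + 2 + 5 + 8 + 0 + 1 + 0 + 2 = 62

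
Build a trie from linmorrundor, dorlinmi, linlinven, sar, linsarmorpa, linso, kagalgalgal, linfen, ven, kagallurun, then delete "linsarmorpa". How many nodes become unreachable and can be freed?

7

A node on "linsarmorpa"'s path can go only if nothing else ends at it or branches off below it.
The suffix "armorpa" (7 nodes) is used only by "linsarmorpa"; the node for "lins" still has the child "o", so pruning stops there.
Nodes removed: 7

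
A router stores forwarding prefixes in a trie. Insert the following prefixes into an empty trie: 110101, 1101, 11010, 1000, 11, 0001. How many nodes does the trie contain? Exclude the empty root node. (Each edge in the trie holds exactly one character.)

13

For each word, the new-node count is its length minus the longest prefix already in the trie:
  "110101" → 6 new (1, 1, 0, 1, 0, 1)
  "1101" → prefix "1101" already present; 0 new (none)
  "11010" → prefix "11010" already present; 0 new (none)
  "1000" → prefix "1" already present; 3 new (0, 0, 0)
  "11" → prefix "11" already present; 0 new (none)
  "0001" → 4 new (0, 0, 0, 1)
Total nodes = 6 + 0 + 0 + 3 + 0 + 4 = 13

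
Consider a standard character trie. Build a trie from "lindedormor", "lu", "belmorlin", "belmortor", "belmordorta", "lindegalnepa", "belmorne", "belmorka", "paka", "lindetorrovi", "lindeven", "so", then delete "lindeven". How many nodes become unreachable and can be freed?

Walk "lindeven" from the leaf back toward the root, removing each node that no remaining word uses.
The suffix "ven" (3 nodes) is used only by "lindeven"; the node for "linde" still has the child "d", so pruning stops there.
Nodes removed: 3

3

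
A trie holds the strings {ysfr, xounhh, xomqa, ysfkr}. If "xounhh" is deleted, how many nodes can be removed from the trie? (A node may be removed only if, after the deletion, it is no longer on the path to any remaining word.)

4

A node on "xounhh"'s path can go only if nothing else ends at it or branches off below it.
The suffix "unhh" (4 nodes) is used only by "xounhh"; the node for "xo" still has the child "m", so pruning stops there.
Nodes removed: 4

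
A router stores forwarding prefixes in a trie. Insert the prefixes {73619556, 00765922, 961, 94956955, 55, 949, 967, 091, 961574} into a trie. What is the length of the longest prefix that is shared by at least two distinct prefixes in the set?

3

Look for the deepest trie node that still has at least two words in its subtree.
"949" and "94956955" agree on "949" (3 characters) before diverging; nothing deeper is shared.
Longest shared-prefix length: 3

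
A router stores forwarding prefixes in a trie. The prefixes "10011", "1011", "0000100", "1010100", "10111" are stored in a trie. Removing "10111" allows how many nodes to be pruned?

Walk "10111" from the leaf back toward the root, removing each node that no remaining word uses.
The suffix "1" (1 node) is used only by "10111"; "1011" is itself a stored word, so pruning stops there.
Nodes removed: 1

1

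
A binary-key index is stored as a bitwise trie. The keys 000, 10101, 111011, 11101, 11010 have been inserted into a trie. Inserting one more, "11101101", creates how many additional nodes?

2

"111011" is already a path in the trie; the remaining "01" must be added.
Each of the 2 remaining characters creates one node.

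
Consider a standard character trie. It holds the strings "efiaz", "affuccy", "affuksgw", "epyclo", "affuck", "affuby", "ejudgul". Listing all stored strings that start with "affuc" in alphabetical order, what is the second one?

affuck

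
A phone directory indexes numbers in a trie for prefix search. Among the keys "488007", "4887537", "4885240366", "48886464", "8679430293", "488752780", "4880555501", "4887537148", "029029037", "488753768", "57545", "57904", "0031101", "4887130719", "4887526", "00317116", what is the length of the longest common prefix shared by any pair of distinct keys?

7

Equivalently: take the maximum, over all pairs, of their longest common prefix length.
"4887537" and "4887537148" agree on "4887537" (7 characters) before diverging; nothing deeper is shared.
Longest shared-prefix length: 7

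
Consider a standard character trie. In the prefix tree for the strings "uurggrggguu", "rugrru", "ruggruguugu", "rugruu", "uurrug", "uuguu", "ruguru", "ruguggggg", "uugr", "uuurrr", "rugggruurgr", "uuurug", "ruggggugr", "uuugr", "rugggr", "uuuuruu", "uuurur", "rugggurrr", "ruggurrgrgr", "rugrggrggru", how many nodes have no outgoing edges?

19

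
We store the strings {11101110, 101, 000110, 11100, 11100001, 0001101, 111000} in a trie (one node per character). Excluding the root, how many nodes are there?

21

Trace insertions, counting only characters that open a new branch:
  "11101110" → 8 new (1, 1, 1, 0, 1, 1, 1, 0)
  "101" → prefix "1" already present; 2 new (0, 1)
  "000110" → 6 new (0, 0, 0, 1, 1, 0)
  "11100" → prefix "1110" already present; 1 new (0)
  "11100001" → prefix "11100" already present; 3 new (0, 0, 1)
  "0001101" → prefix "000110" already present; 1 new (1)
  "111000" → prefix "111000" already present; 0 new (none)
Total nodes = 8 + 2 + 6 + 1 + 3 + 1 + 0 = 21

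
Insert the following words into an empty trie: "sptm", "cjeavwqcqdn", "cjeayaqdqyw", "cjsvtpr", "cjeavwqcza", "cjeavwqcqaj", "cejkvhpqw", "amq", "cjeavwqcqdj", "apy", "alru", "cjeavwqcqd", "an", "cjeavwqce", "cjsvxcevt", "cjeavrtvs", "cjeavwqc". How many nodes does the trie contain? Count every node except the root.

Count nodes per top-level branch (shared prefixes stored once):
  'a'-branch (alru, amq, an, apy): 9 nodes
  'c'-branch (cejkvhpqw, cjeavrtvs, cjeavwqc, cjeavwqce, cjeavwqcqaj, cjeavwqcqd, cjeavwqcqdj, cjeavwqcqdn, cjeavwqcza, cjeayaqdqyw, cjsvtpr, cjsvxcevt): 46 nodes
  's'-branch (sptm): 4 nodes
Sum: 59

59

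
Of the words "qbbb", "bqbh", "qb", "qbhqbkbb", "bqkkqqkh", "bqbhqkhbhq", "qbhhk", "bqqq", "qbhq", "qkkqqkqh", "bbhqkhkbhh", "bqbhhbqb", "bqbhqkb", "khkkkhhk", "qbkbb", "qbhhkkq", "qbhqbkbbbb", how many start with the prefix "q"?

9

Filter for entries beginning with "q":
Matches: "qb", "qbbb", "qbhhk", "qbhhkkq", "qbhq", "qbhqbkbb", "qbhqbkbbbb", "qbkbb", "qkkqqkqh"
Count: 9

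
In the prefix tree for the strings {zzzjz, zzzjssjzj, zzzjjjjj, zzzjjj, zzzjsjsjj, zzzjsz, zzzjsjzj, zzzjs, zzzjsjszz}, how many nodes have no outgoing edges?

7

Leaves are exactly the stored words that no other stored word extends.
Those words: "zzzjjjjj", "zzzjsjsjj", "zzzjsjszz", "zzzjsjzj", "zzzjssjzj", "zzzjsz", "zzzjz"
Leaf count: 7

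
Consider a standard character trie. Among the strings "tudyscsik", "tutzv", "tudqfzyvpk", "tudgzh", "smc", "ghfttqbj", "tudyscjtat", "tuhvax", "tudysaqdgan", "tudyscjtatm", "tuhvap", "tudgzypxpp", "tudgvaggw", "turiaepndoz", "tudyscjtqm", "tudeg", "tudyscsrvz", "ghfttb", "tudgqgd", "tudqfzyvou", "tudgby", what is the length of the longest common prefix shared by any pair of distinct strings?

10

Equivalently: take the maximum, over all pairs, of their longest common prefix length.
"tudyscjtat" and "tudyscjtatm" agree on "tudyscjtat" (10 characters) before diverging; nothing deeper is shared.
Longest shared-prefix length: 10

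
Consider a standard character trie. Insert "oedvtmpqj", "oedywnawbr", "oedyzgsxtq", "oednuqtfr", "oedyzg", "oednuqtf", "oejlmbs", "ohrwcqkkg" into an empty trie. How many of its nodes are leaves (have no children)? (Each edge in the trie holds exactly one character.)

6

A leaf is a node with no children — equivalently, the end of a word that is not a proper prefix of any other stored word.
Those words: "oednuqtfr", "oedvtmpqj", "oedywnawbr", "oedyzgsxtq", "oejlmbs", "ohrwcqkkg"
Leaf count: 6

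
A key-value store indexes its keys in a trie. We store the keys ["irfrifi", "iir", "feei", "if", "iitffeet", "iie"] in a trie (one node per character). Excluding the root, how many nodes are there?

21

Insert word by word; a character creates a node only if that edge doesn't already exist:
  "irfrifi" → 7 new (i, r, f, r, i, f, i)
  "iir" → prefix "i" already present; 2 new (i, r)
  "feei" → 4 new (f, e, e, i)
  "if" → prefix "i" already present; 1 new (f)
  "iitffeet" → prefix "ii" already present; 6 new (t, f, f, e, e, t)
  "iie" → prefix "ii" already present; 1 new (e)
Total nodes = 7 + 2 + 4 + 1 + 6 + 1 = 21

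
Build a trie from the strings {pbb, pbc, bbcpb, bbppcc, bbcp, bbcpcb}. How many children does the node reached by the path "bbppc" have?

The children of the "bbppc" node are the distinct next characters among strings starting with "bbppc".
Characters that immediately follow "bbppc" among the stored strings: {c}.
That node has 1 child edge.

1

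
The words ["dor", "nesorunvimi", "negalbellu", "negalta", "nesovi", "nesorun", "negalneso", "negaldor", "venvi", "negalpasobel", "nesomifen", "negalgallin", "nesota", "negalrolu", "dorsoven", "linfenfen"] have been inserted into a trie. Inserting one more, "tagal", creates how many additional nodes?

"tagal" shares no prefix with any stored word, so all 5 characters open new nodes.
5 − 0 = 5 new nodes.

5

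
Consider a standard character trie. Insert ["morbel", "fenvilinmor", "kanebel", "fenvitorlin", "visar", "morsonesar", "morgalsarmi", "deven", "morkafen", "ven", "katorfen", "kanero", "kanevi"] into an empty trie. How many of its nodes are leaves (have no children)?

13

A leaf is a node with no children — equivalently, the end of a word that is not a proper prefix of any other stored word.
Those words: "deven", "fenvilinmor", "fenvitorlin", "kanebel", "kanero", "kanevi", "katorfen", "morbel", "morgalsarmi", "morkafen", "morsonesar", "ven", "visar"
Leaf count: 13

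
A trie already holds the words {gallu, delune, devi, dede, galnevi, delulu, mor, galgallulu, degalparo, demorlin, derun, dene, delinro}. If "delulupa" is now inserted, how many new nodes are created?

The longest prefix of "delulupa" already in the trie is "delulu" (length 6).
So 8 − 6 = 2 new nodes.

2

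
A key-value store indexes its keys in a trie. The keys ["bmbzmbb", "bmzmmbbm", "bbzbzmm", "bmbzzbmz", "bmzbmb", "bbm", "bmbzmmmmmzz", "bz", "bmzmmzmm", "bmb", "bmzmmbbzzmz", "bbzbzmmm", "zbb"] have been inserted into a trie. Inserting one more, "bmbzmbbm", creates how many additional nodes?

Walking "bmbzmbbm" from the root, the first 7 characters ("bmbzmbb") follow existing edges; "m" is the first miss.
New nodes needed: |"bmbzmbbm"| − 7 = 8 − 7 = 1.

1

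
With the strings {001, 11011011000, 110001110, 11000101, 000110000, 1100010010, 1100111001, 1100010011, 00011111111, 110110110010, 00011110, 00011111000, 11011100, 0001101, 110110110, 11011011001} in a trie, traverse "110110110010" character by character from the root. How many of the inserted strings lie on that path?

3

Check each prefix of "110110110010" against the stored set — each match is an end-marker on the path.
Prefixes of the query that are stored words: "110110110", "11011011001", "110110110010"
Count: 3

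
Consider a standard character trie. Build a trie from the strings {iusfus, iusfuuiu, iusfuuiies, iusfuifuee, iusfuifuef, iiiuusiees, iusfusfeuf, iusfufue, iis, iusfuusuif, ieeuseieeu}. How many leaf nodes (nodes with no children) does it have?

10

A leaf is a node with no children — equivalently, the end of a word that is not a proper prefix of any other stored word.
Those words: "ieeuseieeu", "iiiuusiees", "iis", "iusfufue", "iusfuifuee", "iusfuifuef", "iusfusfeuf", "iusfuuiies", "iusfuuiu", "iusfuusuif"
Leaf count: 10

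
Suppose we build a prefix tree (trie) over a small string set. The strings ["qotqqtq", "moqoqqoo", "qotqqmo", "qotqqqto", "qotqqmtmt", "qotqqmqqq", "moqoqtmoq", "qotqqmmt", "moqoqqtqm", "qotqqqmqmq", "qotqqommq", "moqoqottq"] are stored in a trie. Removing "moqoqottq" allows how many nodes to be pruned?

After clearing the end-marker at "moqoqottq", prune upward until reaching a node still needed by another word.
The suffix "ottq" (4 nodes) is used only by "moqoqottq"; the node for "moqoq" still has the child "q", so pruning stops there.
Nodes removed: 4

4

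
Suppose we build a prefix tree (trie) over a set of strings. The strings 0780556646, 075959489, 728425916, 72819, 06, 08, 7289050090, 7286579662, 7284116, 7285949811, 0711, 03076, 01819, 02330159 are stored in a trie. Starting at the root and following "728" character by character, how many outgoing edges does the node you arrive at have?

5

Follow the path "728" to its node, then look at its outgoing edges.
Distinct next characters after "728": 1, 4, 5, 6, 9.
That node has 5 child edges.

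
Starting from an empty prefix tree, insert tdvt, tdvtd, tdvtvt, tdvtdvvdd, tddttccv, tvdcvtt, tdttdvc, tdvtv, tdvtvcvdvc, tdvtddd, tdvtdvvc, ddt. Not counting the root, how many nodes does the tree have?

39

Count nodes per top-level branch (shared prefixes stored once):
  'd'-branch (ddt): 3 nodes
  't'-branch (tddttccv, tdttdvc, tdvt, tdvtd, tdvtddd, tdvtdvvc, tdvtdvvdd, tdvtv, tdvtvcvdvc, tdvtvt, tvdcvtt): 36 nodes
Sum: 39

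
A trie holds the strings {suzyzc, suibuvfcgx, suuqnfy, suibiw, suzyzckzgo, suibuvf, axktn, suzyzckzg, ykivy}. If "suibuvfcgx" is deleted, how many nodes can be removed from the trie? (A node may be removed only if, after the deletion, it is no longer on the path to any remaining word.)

3

After clearing the end-marker at "suibuvfcgx", prune upward until reaching a node still needed by another word.
The suffix "cgx" (3 nodes) is used only by "suibuvfcgx"; "suibuvf" is itself a stored word, so pruning stops there.
Nodes removed: 3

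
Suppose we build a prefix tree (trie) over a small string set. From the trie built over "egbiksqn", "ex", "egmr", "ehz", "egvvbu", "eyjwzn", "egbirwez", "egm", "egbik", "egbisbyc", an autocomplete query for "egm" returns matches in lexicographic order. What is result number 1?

Filter for "egm…" and sort: "egm", "egmr"
The 1st is egm.

egm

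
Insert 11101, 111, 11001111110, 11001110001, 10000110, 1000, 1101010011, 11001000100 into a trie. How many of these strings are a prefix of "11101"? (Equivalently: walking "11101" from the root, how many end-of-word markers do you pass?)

Walk "11101" from the root; an end-of-word marker is hit whenever a stored word is a prefix of "11101".
Prefixes of the query that are stored words: "111", "11101"
Count: 2

2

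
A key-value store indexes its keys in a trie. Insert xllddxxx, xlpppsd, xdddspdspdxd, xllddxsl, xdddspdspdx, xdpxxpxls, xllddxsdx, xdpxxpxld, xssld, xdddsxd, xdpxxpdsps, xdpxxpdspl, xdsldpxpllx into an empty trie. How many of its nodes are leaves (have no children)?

12

A leaf is a node with no children — equivalently, the end of a word that is not a proper prefix of any other stored word.
Those words: "xdddspdspdxd", "xdddsxd", "xdpxxpdspl", "xdpxxpdsps", "xdpxxpxld", "xdpxxpxls", "xdsldpxpllx", "xllddxsdx", "xllddxsl", "xllddxxx", "xlpppsd", "xssld"
Leaf count: 12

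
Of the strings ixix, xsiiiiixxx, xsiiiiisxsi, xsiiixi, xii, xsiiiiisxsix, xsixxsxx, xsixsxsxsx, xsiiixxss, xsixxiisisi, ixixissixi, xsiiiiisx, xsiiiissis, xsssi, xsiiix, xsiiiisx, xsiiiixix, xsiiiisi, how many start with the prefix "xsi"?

Traverse to the node for "xsi", then collect every word in that subtree.
Words under "xsi": xsiiiiisx, xsiiiiisxsi, xsiiiiisxsix, xsiiiiixxx, xsiiiisi, xsiiiissis, xsiiiisx, xsiiiixix, xsiiix, xsiiixi, xsiiixxss, xsixsxsxsx, xsixxiisisi, xsixxsxx
Count: 14

14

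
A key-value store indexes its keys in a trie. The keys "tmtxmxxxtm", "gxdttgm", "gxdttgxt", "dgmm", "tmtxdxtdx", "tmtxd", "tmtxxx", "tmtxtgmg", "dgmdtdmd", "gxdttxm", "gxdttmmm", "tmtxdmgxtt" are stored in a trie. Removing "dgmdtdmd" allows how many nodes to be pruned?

A node on "dgmdtdmd"'s path can go only if nothing else ends at it or branches off below it.
The suffix "dtdmd" (5 nodes) is used only by "dgmdtdmd"; the node for "dgm" still has the child "m", so pruning stops there.
Nodes removed: 5

5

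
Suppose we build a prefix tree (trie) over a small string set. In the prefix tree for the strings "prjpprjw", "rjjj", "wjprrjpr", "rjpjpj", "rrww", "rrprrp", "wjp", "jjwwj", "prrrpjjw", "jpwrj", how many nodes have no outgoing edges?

Leaves are exactly the stored words that no other stored word extends.
Those words: "jjwwj", "jpwrj", "prjpprjw", "prrrpjjw", "rjjj", "rjpjpj", "rrprrp", "rrww", "wjprrjpr"
Leaf count: 9

9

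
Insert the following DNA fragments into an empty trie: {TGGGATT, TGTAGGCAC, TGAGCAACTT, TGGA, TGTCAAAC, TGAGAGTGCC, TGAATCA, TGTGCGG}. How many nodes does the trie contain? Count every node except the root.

42

Trace insertions, counting only characters that open a new branch:
  "TGGGATT" → 7 new (T, G, G, G, A, T, T)
  "TGTAGGCAC" → prefix "TG" already present; 7 new (T, A, G, G, C, A, C)
  "TGAGCAACTT" → prefix "TG" already present; 8 new (A, G, C, A, A, C, T, T)
  "TGGA" → prefix "TGG" already present; 1 new (A)
  "TGTCAAAC" → prefix "TGT" already present; 5 new (C, A, A, A, C)
  "TGAGAGTGCC" → prefix "TGAG" already present; 6 new (A, G, T, G, C, C)
  "TGAATCA" → prefix "TGA" already present; 4 new (A, T, C, A)
  "TGTGCGG" → prefix "TGT" already present; 4 new (G, C, G, G)
Total nodes = 7 + 7 + 8 + 1 + 5 + 6 + 4 + 4 = 42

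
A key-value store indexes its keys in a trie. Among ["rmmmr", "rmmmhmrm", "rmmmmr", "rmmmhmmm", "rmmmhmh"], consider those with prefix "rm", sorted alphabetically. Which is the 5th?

rmmmr

Filter for "rm…" and sort: "rmmmhmh", "rmmmhmmm", "rmmmhmrm", "rmmmmr", "rmmmr"
Position 5: rmmmr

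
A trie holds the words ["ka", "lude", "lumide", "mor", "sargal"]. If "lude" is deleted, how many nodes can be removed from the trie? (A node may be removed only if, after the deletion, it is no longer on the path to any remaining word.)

Walk "lude" from the leaf back toward the root, removing each node that no remaining word uses.
The suffix "de" (2 nodes) is used only by "lude"; the node for "lu" still has the child "m", so pruning stops there.
Nodes removed: 2

2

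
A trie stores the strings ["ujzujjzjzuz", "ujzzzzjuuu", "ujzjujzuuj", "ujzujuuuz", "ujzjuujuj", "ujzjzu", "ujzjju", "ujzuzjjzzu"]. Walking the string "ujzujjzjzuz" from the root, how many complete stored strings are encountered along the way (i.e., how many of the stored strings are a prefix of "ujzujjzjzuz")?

Traverse "ujzujjzjzuz" character by character; count nodes along the way that are marked as word ends.
Prefixes of the query that are stored words: "ujzujjzjzuz"
Count: 1

1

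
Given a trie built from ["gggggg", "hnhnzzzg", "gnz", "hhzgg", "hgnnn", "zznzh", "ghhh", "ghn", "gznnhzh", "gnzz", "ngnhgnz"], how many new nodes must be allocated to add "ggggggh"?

The longest prefix of "ggggggh" already in the trie is "gggggg" (length 6).
So 7 − 6 = 1 new nodes.

1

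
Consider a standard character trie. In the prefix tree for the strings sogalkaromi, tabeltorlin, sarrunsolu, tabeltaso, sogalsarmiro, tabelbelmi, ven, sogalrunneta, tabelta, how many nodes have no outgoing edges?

8

A leaf is a node with no children — equivalently, the end of a word that is not a proper prefix of any other stored word.
Those words: "sarrunsolu", "sogalkaromi", "sogalrunneta", "sogalsarmiro", "tabelbelmi", "tabeltaso", "tabeltorlin", "ven"
Leaf count: 8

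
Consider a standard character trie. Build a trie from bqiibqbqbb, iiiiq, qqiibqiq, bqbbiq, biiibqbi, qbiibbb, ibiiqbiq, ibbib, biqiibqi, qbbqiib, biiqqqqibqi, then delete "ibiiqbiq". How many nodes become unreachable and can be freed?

A node on "ibiiqbiq"'s path can go only if nothing else ends at it or branches off below it.
The suffix "iiqbiq" (6 nodes) is used only by "ibiiqbiq"; the node for "ib" still has the child "b", so pruning stops there.
Nodes removed: 6

6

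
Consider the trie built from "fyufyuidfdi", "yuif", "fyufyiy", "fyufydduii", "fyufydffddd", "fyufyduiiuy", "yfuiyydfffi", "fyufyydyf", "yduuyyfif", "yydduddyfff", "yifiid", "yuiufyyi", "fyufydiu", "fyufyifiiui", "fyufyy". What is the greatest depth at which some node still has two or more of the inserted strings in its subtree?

6

Equivalently: take the maximum, over all pairs, of their longest common prefix length.
"fyufydduii" and "fyufydffddd" agree on "fyufyd" (6 characters) before diverging; nothing deeper is shared.
Longest shared-prefix length: 6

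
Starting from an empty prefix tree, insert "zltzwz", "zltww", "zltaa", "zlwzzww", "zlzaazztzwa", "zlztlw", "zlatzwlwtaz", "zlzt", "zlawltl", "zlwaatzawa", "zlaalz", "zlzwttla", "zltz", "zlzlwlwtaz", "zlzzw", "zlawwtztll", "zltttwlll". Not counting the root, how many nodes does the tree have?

76

Insert word by word; a character creates a node only if that edge doesn't already exist:
  "zltzwz" → 6 new (z, l, t, z, w, z)
  "zltww" → prefix "zlt" already present; 2 new (w, w)
  "zltaa" → prefix "zlt" already present; 2 new (a, a)
  "zlwzzww" → prefix "zl" already present; 5 new (w, z, z, w, w)
  "zlzaazztzwa" → prefix "zl" already present; 9 new (z, a, a, z, z, t, z, w, a)
  "zlztlw" → prefix "zlz" already present; 3 new (t, l, w)
  "zlatzwlwtaz" → prefix "zl" already present; 9 new (a, t, z, w, l, w, t, a, z)
  "zlzt" → prefix "zlzt" already present; 0 new (none)
  "zlawltl" → prefix "zla" already present; 4 new (w, l, t, l)
  "zlwaatzawa" → prefix "zlw" already present; 7 new (a, a, t, z, a, w, a)
  "zlaalz" → prefix "zla" already present; 3 new (a, l, z)
  "zlzwttla" → prefix "zlz" already present; 5 new (w, t, t, l, a)
  "zltz" → prefix "zltz" already present; 0 new (none)
  "zlzlwlwtaz" → prefix "zlz" already present; 7 new (l, w, l, w, t, a, z)
  "zlzzw" → prefix "zlz" already present; 2 new (z, w)
  "zlawwtztll" → prefix "zlaw" already present; 6 new (w, t, z, t, l, l)
  "zltttwlll" → prefix "zlt" already present; 6 new (t, t, w, l, l, l)
Total nodes = 6 + 2 + 2 + 5 + 9 + 3 + 9 + 0 + 4 + 7 + 3 + 5 + 0 + 7 + 2 + 6 + 6 = 76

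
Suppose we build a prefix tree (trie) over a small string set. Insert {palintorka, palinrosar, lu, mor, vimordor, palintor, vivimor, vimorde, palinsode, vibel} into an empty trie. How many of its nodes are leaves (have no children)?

Leaves are exactly the stored words that no other stored word extends.
Those words: "lu", "mor", "palinrosar", "palinsode", "palintorka", "vibel", "vimorde", "vimordor", "vivimor"
Leaf count: 9

9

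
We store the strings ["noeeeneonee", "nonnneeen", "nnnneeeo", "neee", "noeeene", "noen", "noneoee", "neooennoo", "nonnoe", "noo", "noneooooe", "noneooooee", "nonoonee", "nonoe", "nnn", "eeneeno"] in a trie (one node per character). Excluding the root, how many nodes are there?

For each word, the new-node count is its length minus the longest prefix already in the trie:
  "noeeeneonee" → 11 new (n, o, e, e, e, n, e, o, n, e, e)
  "nonnneeen" → prefix "no" already present; 7 new (n, n, n, e, e, e, n)
  "nnnneeeo" → prefix "n" already present; 7 new (n, n, n, e, e, e, o)
  "neee" → prefix "n" already present; 3 new (e, e, e)
  "noeeene" → prefix "noeeene" already present; 0 new (none)
  "noen" → prefix "noe" already present; 1 new (n)
  "noneoee" → prefix "non" already present; 4 new (e, o, e, e)
  "neooennoo" → prefix "ne" already present; 7 new (o, o, e, n, n, o, o)
  "nonnoe" → prefix "nonn" already present; 2 new (o, e)
  "noo" → prefix "no" already present; 1 new (o)
  "noneooooe" → prefix "noneo" already present; 4 new (o, o, o, e)
  "noneooooee" → prefix "noneooooe" already present; 1 new (e)
  "nonoonee" → prefix "non" already present; 5 new (o, o, n, e, e)
  "nonoe" → prefix "nono" already present; 1 new (e)
  "nnn" → prefix "nnn" already present; 0 new (none)
  "eeneeno" → 7 new (e, e, n, e, e, n, o)
Total nodes = 11 + 7 + 7 + 3 + 0 + 1 + 4 + 7 + 2 + 1 + 4 + 1 + 5 + 1 + 0 + 7 = 61

61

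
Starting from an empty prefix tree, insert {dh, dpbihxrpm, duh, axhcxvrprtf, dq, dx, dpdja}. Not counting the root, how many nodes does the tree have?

28

Count nodes per top-level branch (shared prefixes stored once):
  'a'-branch (axhcxvrprtf): 11 nodes
  'd'-branch (dh, dpbihxrpm, dpdja, dq, duh, dx): 17 nodes
Sum: 28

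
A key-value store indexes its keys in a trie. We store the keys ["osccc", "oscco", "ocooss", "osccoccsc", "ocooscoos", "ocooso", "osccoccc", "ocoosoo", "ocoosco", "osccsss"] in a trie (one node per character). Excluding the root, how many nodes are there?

Count nodes per top-level branch (shared prefixes stored once):
  'o'-branch (ocoosco, ocooscoos, ocooso, ocoosoo, ocooss, osccc, oscco, osccoccc, osccoccsc, osccsss): 25 nodes
Sum: 25

25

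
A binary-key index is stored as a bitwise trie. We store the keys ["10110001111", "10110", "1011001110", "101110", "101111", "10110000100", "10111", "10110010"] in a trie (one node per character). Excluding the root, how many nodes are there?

23

Trie structure (* marks end of a word):
(root)
└─ 1
   └─ 0
      └─ 1
         └─ 1
            ├─ 0 *
            │  └─ 0
            │     ├─ 0
            │     │  ├─ 0
            │     │  │  └─ 1
            │     │  │     └─ 0
            │     │  │        └─ 0 *
            │     │  └─ 1
            │     │     └─ 1
            │     │        └─ 1
            │     │           └─ 1 *
            │     └─ 1
            │        ├─ 0 *
            │        └─ 1
            │           └─ 1
            │              └─ 0 *
            └─ 1 *
               ├─ 0 *
               └─ 1 *
Counting every labelled node above: 23.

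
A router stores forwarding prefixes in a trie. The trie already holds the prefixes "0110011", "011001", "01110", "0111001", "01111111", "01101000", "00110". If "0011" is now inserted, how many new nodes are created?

0

Every character of "0011" already lies on an existing path (it is a prefix of some stored word).
No new nodes are needed: 0.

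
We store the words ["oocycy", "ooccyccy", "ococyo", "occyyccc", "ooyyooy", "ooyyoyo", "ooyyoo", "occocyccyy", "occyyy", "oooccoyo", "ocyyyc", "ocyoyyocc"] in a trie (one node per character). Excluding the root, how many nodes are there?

53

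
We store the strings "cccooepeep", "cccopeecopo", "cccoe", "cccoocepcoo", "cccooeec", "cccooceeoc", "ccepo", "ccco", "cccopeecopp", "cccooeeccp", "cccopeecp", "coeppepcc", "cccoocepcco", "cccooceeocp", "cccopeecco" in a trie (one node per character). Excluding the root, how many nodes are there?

Trace insertions, counting only characters that open a new branch:
  "cccooepeep" → 10 new (c, c, c, o, o, e, p, e, e, p)
  "cccopeecopo" → prefix "ccco" already present; 7 new (p, e, e, c, o, p, o)
  "cccoe" → prefix "ccco" already present; 1 new (e)
  "cccoocepcoo" → prefix "cccoo" already present; 6 new (c, e, p, c, o, o)
  "cccooeec" → prefix "cccooe" already present; 2 new (e, c)
  "cccooceeoc" → prefix "cccooce" already present; 3 new (e, o, c)
  "ccepo" → prefix "cc" already present; 3 new (e, p, o)
  "ccco" → prefix "ccco" already present; 0 new (none)
  "cccopeecopp" → prefix "cccopeecop" already present; 1 new (p)
  "cccooeeccp" → prefix "cccooeec" already present; 2 new (c, p)
  "cccopeecp" → prefix "cccopeec" already present; 1 new (p)
  "coeppepcc" → prefix "c" already present; 8 new (o, e, p, p, e, p, c, c)
  "cccoocepcco" → prefix "cccoocepc" already present; 2 new (c, o)
  "cccooceeocp" → prefix "cccooceeoc" already present; 1 new (p)
  "cccopeecco" → prefix "cccopeec" already present; 2 new (c, o)
Total nodes = 10 + 7 + 1 + 6 + 2 + 3 + 3 + 0 + 1 + 2 + 1 + 8 + 2 + 1 + 2 = 49

49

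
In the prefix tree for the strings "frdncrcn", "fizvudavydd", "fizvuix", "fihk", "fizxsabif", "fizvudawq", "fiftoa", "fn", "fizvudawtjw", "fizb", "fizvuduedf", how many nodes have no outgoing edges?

11

Leaves are exactly the stored words that no other stored word extends.
Those words: "fiftoa", "fihk", "fizb", "fizvudavydd", "fizvudawq", "fizvudawtjw", "fizvuduedf", "fizvuix", "fizxsabif", "fn", "frdncrcn"
Leaf count: 11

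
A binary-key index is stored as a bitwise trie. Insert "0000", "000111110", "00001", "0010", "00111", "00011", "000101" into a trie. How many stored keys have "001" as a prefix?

Filter for entries beginning with "001":
Matches: "0010", "00111"
Count: 2

2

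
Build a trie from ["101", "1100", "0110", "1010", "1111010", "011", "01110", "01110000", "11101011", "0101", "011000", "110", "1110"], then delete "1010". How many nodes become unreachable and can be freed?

Walk "1010" from the leaf back toward the root, removing each node that no remaining word uses.
The suffix "0" (1 node) is used only by "1010"; "101" is itself a stored word, so pruning stops there.
Nodes removed: 1

1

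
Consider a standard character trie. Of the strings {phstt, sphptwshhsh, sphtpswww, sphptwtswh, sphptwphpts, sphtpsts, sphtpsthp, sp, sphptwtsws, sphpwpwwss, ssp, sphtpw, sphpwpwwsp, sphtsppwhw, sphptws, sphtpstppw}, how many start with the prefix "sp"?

14

Walk to "sp"; the words in its subtree are exactly those with that prefix.
Words under "sp": sp, sphptwphpts, sphptws, sphptwshhsh, sphptwtswh, sphptwtsws, sphpwpwwsp, sphpwpwwss, sphtpsthp, sphtpstppw, sphtpsts, sphtpswww, sphtpw, sphtsppwhw
Count: 14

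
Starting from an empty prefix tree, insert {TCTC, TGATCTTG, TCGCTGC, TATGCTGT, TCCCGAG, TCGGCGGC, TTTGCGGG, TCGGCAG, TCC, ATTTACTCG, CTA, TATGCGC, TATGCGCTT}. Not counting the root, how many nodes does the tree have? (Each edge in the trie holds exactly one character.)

Insert word by word; a character creates a node only if that edge doesn't already exist:
  "TCTC" → 4 new (T, C, T, C)
  "TGATCTTG" → prefix "T" already present; 7 new (G, A, T, C, T, T, G)
  "TCGCTGC" → prefix "TC" already present; 5 new (G, C, T, G, C)
  "TATGCTGT" → prefix "T" already present; 7 new (A, T, G, C, T, G, T)
  "TCCCGAG" → prefix "TC" already present; 5 new (C, C, G, A, G)
  "TCGGCGGC" → prefix "TCG" already present; 5 new (G, C, G, G, C)
  "TTTGCGGG" → prefix "T" already present; 7 new (T, T, G, C, G, G, G)
  "TCGGCAG" → prefix "TCGGC" already present; 2 new (A, G)
  "TCC" → prefix "TCC" already present; 0 new (none)
  "ATTTACTCG" → 9 new (A, T, T, T, A, C, T, C, G)
  "CTA" → 3 new (C, T, A)
  "TATGCGC" → prefix "TATGC" already present; 2 new (G, C)
  "TATGCGCTT" → prefix "TATGCGC" already present; 2 new (T, T)
Total nodes = 4 + 7 + 5 + 7 + 5 + 5 + 7 + 2 + 0 + 9 + 3 + 2 + 2 = 58

58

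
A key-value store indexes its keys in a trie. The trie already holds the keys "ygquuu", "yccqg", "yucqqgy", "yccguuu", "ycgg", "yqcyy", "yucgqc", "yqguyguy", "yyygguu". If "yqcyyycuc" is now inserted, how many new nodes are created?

"yqcyy" is already a path in the trie; the remaining "ycuc" must be added.
Each of the 4 remaining characters creates one node.

4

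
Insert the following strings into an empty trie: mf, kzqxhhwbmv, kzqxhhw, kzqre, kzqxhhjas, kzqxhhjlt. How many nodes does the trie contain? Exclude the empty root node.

Trie structure (* marks end of a word):
(root)
├─ k
│  └─ z
│     └─ q
│        ├─ r
│        │  └─ e *
│        └─ x
│           └─ h
│              └─ h
│                 ├─ j
│                 │  ├─ a
│                 │  │  └─ s *
│                 │  └─ l
│                 │     └─ t *
│                 └─ w *
│                    └─ b
│                       └─ m
│                          └─ v *
└─ m
   └─ f *
Counting every labelled node above: 19.

19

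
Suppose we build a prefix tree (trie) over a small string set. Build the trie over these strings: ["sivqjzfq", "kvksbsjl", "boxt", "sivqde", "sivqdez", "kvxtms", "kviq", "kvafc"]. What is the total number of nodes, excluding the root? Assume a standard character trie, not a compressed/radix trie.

32

Trace insertions, counting only characters that open a new branch:
  "sivqjzfq" → 8 new (s, i, v, q, j, z, f, q)
  "kvksbsjl" → 8 new (k, v, k, s, b, s, j, l)
  "boxt" → 4 new (b, o, x, t)
  "sivqde" → prefix "sivq" already present; 2 new (d, e)
  "sivqdez" → prefix "sivqde" already present; 1 new (z)
  "kvxtms" → prefix "kv" already present; 4 new (x, t, m, s)
  "kviq" → prefix "kv" already present; 2 new (i, q)
  "kvafc" → prefix "kv" already present; 3 new (a, f, c)
Total nodes = 8 + 8 + 4 + 2 + 1 + 4 + 2 + 3 = 32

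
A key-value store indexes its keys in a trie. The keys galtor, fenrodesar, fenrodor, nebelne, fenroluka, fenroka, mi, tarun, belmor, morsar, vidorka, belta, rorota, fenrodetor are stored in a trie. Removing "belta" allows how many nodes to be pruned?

2

After clearing the end-marker at "belta", prune upward until reaching a node still needed by another word.
The suffix "ta" (2 nodes) is used only by "belta"; the node for "bel" still has the child "m", so pruning stops there.
Nodes removed: 2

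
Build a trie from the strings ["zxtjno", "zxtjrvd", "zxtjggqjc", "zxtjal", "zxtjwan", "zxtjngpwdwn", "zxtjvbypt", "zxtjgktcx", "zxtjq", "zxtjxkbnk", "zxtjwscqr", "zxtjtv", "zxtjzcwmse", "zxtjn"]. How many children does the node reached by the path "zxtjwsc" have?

Follow the path "zxtjwsc" to its node, then look at its outgoing edges.
Distinct next characters after "zxtjwsc": q.
That node has 1 child edge.

1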